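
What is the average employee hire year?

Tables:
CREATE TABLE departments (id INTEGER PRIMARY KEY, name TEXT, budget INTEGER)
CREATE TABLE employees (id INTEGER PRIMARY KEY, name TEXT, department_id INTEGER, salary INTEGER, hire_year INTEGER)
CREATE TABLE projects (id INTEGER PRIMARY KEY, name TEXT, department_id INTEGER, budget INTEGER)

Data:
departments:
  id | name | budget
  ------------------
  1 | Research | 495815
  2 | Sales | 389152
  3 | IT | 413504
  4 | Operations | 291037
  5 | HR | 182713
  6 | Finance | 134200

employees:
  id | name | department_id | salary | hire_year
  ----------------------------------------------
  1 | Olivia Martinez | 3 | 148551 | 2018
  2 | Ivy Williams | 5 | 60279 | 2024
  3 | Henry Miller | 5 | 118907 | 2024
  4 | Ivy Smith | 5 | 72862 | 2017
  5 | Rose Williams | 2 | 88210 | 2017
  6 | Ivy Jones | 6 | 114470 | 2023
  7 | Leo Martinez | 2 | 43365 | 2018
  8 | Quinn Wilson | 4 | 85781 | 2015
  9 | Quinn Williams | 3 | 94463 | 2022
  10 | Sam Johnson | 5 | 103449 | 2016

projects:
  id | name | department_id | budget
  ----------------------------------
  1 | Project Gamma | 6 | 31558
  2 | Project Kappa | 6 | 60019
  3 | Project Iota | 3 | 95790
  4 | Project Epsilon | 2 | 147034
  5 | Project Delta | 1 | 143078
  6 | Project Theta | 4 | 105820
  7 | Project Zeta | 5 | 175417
SELECT AVG(hire_year) FROM employees

Execution result:
2019.40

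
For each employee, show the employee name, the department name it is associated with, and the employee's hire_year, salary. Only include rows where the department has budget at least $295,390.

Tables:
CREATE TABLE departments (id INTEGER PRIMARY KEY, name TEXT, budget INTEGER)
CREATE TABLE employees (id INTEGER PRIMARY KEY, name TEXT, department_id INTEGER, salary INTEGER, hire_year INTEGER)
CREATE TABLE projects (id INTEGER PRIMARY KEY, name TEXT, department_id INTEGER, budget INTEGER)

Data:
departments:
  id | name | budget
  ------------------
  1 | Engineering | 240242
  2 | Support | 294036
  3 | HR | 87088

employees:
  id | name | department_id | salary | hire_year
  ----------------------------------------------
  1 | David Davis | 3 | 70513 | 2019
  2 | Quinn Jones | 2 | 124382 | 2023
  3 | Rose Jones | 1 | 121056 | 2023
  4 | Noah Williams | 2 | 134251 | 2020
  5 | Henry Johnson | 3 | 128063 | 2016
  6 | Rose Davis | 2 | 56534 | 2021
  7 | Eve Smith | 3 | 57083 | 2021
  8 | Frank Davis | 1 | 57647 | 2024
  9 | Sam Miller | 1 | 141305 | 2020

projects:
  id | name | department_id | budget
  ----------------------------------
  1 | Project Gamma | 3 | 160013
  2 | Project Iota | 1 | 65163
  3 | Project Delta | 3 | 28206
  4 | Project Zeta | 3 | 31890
SELECT c.name, p.name AS department, c.hire_year, c.salary FROM employees c JOIN departments p ON c.department_id = p.id WHERE p.budget >= 295390

Execution result:
(no rows)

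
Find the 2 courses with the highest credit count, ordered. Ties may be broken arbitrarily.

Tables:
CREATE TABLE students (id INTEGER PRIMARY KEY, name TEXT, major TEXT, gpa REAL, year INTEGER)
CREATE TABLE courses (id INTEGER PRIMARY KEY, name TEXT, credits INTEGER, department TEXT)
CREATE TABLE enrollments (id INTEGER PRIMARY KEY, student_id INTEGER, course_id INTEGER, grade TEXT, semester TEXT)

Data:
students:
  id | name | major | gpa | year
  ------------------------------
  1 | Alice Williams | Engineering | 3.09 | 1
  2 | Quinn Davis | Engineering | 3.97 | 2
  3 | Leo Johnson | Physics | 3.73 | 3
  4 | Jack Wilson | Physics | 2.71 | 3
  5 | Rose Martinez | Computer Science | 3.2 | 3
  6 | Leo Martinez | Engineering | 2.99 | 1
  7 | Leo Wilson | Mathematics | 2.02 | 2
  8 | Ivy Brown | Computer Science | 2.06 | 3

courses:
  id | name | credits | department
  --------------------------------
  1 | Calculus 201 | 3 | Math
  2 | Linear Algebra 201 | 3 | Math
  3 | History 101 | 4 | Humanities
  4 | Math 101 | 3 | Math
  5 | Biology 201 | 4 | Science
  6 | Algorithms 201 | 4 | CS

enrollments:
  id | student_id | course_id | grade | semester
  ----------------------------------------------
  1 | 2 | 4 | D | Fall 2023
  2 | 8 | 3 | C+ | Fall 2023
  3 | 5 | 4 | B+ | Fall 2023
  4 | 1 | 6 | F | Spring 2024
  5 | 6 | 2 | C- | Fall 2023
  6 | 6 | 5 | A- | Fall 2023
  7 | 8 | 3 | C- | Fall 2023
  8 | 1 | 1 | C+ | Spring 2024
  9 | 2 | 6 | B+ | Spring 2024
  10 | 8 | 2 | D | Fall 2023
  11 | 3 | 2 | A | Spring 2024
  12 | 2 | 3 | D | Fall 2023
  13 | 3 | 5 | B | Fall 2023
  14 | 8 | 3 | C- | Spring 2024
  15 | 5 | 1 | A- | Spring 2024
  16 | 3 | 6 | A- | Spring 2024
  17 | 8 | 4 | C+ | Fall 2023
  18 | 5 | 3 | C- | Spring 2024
SELECT name, credits FROM courses ORDER BY credits DESC LIMIT 2

Execution result:
name | credits
History 101 | 4
Biology 201 | 4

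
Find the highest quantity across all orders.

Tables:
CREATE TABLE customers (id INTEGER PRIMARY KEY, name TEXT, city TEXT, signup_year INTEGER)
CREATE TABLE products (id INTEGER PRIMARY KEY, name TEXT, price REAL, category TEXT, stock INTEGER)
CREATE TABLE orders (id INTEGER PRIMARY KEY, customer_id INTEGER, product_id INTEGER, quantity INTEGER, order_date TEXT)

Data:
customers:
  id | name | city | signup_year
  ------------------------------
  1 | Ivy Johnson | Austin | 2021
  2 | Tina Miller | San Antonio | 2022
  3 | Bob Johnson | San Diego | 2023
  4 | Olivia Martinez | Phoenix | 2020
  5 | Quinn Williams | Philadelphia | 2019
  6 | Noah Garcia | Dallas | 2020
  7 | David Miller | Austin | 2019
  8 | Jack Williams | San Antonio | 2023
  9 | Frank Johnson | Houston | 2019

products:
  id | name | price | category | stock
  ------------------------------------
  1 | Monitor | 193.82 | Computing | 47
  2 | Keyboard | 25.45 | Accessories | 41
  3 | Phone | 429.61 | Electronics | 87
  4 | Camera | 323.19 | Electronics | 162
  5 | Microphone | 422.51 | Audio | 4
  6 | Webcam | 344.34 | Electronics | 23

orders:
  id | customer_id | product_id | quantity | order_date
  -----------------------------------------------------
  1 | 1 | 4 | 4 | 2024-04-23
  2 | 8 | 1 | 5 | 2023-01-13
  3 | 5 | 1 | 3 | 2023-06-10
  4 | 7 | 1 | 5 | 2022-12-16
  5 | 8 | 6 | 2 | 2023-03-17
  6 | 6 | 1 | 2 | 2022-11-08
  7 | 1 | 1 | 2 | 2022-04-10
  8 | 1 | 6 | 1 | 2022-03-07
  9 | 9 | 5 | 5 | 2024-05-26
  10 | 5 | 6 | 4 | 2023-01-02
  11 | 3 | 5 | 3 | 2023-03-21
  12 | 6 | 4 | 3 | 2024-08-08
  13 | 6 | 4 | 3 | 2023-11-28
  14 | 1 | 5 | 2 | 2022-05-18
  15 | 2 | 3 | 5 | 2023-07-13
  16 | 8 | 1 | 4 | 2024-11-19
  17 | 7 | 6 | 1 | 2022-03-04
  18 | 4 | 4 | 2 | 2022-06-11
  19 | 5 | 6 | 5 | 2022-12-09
SELECT MAX(quantity) FROM orders

Execution result:
5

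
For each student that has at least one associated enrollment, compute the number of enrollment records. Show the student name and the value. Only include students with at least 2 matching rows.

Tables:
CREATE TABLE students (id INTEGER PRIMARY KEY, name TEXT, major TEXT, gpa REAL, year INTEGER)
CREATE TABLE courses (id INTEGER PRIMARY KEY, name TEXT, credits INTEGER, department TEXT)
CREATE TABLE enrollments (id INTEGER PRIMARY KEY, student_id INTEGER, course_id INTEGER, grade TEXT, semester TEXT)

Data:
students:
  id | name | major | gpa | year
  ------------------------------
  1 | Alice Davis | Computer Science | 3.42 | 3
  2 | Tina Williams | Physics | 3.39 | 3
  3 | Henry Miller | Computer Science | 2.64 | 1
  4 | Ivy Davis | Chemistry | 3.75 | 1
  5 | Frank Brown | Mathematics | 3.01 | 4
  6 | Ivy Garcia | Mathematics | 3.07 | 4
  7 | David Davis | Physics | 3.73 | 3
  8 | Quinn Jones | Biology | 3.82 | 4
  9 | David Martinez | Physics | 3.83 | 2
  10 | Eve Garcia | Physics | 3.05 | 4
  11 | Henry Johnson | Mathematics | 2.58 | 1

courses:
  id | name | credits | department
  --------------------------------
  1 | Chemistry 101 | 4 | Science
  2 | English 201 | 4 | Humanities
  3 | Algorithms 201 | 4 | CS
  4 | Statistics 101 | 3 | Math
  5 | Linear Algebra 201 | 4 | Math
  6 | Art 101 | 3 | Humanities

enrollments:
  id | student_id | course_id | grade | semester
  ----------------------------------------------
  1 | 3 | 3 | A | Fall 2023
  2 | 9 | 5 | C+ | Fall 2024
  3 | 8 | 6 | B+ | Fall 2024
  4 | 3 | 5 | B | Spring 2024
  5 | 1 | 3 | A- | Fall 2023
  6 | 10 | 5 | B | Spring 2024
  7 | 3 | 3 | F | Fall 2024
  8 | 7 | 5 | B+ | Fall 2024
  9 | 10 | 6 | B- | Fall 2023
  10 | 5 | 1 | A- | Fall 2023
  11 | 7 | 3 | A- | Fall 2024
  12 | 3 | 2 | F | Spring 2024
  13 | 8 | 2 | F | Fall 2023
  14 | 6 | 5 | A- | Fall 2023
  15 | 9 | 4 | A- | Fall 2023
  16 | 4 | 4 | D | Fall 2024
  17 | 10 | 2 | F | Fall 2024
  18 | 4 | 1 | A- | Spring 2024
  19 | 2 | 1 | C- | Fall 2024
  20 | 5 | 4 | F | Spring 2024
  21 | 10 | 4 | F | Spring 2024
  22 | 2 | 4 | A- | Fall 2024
SELECT p.name, COUNT(*) AS n FROM enrollments c JOIN students p ON c.student_id = p.id GROUP BY p.id, p.name HAVING COUNT(*) >= 2

Execution result:
name | n
Tina Williams | 2
Henry Miller | 4
Ivy Davis | 2
Frank Brown | 2
David Davis | 2
Quinn Jones | 2
David Martinez | 2
Eve Garcia | 4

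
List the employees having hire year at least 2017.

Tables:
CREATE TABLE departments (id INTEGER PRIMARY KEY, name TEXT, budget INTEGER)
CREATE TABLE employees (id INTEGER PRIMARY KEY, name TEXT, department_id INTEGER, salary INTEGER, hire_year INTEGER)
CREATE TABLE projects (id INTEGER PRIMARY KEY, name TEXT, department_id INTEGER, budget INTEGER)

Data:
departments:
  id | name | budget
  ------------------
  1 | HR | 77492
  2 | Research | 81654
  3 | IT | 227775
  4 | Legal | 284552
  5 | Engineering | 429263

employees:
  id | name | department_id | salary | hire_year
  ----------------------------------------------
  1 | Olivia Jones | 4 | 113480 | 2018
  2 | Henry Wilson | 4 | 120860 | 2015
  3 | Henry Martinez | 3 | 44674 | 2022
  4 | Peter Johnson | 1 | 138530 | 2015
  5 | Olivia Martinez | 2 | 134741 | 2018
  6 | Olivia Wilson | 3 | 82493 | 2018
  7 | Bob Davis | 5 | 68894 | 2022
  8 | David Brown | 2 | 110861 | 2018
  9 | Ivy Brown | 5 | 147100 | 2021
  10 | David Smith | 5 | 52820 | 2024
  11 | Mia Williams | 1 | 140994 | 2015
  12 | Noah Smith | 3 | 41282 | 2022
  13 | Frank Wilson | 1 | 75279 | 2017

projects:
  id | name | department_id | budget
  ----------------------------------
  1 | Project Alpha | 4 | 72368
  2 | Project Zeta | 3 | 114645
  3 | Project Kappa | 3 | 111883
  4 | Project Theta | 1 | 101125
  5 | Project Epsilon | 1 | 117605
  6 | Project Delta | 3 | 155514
SELECT name, hire_year FROM employees WHERE hire_year >= 2017

Execution result:
name | hire_year
Olivia Jones | 2018
Henry Martinez | 2022
Olivia Martinez | 2018
Olivia Wilson | 2018
Bob Davis | 2022
David Brown | 2018
Ivy Brown | 2021
David Smith | 2024
Noah Smith | 2022
Frank Wilson | 2017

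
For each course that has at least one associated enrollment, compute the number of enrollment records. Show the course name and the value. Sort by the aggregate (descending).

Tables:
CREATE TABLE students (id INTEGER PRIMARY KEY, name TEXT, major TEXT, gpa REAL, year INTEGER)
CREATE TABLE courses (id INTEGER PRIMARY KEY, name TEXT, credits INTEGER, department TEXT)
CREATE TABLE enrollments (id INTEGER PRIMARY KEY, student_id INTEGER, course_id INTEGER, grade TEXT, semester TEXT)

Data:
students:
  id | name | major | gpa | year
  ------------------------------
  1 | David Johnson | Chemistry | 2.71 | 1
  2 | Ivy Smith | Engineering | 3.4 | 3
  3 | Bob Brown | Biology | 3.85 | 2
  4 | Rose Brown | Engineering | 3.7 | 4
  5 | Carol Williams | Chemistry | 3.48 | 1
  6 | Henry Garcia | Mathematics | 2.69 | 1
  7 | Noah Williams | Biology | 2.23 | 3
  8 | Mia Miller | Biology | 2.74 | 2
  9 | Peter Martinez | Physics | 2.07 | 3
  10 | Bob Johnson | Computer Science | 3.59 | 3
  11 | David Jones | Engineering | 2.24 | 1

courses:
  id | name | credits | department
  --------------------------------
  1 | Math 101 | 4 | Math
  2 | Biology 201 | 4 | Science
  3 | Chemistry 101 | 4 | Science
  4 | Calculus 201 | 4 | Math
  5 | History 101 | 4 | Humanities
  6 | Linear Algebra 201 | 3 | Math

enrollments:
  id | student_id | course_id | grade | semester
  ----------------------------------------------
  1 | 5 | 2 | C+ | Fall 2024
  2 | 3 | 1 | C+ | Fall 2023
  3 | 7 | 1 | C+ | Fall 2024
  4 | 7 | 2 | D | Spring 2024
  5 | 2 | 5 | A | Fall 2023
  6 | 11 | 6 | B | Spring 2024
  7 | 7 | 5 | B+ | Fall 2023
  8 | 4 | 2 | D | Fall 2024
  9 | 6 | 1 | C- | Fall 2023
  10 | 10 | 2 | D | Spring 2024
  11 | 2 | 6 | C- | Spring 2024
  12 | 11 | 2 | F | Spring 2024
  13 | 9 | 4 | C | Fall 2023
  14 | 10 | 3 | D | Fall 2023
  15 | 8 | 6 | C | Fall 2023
SELECT p.name, COUNT(*) AS n FROM enrollments c JOIN courses p ON c.course_id = p.id GROUP BY p.id, p.name ORDER BY n DESC

Execution result:
name | n
Biology 201 | 5
Math 101 | 3
Linear Algebra 201 | 3
History 101 | 2
Chemistry 101 | 1
Calculus 201 | 1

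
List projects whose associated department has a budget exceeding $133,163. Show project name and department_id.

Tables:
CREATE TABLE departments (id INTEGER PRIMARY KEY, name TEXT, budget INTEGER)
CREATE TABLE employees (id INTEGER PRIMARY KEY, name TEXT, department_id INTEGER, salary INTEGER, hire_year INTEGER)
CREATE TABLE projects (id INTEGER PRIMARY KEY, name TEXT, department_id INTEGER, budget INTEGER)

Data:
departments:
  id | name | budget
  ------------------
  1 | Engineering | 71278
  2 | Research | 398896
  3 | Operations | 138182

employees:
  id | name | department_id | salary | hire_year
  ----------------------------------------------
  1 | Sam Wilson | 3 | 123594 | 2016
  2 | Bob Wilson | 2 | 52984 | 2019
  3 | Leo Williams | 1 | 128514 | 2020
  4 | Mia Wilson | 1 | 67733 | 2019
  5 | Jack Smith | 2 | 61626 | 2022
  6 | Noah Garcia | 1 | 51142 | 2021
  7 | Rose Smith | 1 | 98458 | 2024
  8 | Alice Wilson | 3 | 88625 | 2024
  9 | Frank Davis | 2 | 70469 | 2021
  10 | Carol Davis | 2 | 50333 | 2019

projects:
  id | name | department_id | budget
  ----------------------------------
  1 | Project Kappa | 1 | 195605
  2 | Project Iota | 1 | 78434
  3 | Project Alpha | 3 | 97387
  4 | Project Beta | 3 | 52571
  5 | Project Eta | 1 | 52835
SELECT name, department_id FROM projects WHERE department_id IN (SELECT id FROM departments WHERE budget > 133163)

Execution result:
name | department_id
Project Alpha | 3
Project Beta | 3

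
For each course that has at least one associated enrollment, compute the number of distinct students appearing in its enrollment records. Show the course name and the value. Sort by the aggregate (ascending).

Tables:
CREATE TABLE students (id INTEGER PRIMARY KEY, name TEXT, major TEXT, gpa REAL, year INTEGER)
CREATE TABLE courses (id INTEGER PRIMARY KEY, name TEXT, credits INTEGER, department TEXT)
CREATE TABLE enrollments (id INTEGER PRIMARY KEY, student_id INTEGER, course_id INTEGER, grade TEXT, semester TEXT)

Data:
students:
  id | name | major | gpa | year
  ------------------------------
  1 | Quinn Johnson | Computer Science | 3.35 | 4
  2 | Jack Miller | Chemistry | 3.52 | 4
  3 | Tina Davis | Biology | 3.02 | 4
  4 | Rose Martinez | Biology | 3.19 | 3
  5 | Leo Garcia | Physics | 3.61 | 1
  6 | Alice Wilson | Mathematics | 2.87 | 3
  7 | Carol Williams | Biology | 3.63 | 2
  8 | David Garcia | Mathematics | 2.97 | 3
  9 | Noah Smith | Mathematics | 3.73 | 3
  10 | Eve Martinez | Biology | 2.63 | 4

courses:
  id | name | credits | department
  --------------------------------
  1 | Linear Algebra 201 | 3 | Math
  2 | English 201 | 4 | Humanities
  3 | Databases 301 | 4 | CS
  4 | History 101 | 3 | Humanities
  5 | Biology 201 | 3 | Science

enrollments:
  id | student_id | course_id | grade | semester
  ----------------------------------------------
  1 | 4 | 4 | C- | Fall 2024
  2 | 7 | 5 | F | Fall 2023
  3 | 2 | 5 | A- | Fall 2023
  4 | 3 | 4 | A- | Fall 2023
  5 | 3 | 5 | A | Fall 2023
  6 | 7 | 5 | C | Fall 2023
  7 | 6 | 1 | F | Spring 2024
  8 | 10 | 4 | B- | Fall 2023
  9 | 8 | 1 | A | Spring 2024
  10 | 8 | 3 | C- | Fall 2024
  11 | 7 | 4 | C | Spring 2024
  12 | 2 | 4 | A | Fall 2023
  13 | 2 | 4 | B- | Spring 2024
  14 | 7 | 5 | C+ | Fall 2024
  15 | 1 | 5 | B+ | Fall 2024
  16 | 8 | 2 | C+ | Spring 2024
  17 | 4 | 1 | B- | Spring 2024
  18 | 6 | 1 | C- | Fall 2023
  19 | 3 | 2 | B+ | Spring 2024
SELECT p.name, COUNT(DISTINCT c.student_id) AS distinct_student_count FROM enrollments c JOIN courses p ON c.course_id = p.id GROUP BY p.id, p.name ORDER BY distinct_student_count ASC

Execution result:
name | distinct_student_count
Databases 301 | 1
English 201 | 2
Linear Algebra 201 | 3
Biology 201 | 4
History 101 | 5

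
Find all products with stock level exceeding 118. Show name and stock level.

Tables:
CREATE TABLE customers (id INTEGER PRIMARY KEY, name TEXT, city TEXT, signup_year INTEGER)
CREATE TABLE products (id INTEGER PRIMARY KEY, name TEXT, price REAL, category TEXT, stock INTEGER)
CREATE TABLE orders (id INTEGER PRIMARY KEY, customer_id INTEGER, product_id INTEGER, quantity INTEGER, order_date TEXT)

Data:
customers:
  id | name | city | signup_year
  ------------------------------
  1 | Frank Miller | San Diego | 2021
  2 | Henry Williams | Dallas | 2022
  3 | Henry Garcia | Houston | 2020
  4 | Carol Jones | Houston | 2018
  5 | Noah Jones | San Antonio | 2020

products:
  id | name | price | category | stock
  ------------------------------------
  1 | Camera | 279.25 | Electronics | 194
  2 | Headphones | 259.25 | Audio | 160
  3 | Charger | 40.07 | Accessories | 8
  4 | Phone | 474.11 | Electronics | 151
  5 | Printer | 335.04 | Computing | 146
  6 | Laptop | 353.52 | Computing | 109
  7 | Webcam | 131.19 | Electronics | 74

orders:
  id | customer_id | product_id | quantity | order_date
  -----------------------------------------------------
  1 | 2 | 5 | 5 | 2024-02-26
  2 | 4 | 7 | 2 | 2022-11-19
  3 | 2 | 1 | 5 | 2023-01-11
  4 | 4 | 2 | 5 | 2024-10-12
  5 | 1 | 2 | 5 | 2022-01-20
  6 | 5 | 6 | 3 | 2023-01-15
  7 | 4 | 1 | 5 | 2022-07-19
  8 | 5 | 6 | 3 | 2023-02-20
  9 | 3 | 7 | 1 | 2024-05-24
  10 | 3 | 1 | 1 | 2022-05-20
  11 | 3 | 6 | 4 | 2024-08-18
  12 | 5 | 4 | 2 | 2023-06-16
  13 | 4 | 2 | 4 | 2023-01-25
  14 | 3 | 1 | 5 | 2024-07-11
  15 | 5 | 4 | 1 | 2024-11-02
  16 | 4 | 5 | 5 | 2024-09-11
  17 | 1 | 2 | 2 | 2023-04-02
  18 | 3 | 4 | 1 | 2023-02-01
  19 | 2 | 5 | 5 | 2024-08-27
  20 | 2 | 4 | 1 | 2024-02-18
SELECT name, stock FROM products WHERE stock > 118

Execution result:
name | stock
Camera | 194
Headphones | 160
Phone | 151
Printer | 146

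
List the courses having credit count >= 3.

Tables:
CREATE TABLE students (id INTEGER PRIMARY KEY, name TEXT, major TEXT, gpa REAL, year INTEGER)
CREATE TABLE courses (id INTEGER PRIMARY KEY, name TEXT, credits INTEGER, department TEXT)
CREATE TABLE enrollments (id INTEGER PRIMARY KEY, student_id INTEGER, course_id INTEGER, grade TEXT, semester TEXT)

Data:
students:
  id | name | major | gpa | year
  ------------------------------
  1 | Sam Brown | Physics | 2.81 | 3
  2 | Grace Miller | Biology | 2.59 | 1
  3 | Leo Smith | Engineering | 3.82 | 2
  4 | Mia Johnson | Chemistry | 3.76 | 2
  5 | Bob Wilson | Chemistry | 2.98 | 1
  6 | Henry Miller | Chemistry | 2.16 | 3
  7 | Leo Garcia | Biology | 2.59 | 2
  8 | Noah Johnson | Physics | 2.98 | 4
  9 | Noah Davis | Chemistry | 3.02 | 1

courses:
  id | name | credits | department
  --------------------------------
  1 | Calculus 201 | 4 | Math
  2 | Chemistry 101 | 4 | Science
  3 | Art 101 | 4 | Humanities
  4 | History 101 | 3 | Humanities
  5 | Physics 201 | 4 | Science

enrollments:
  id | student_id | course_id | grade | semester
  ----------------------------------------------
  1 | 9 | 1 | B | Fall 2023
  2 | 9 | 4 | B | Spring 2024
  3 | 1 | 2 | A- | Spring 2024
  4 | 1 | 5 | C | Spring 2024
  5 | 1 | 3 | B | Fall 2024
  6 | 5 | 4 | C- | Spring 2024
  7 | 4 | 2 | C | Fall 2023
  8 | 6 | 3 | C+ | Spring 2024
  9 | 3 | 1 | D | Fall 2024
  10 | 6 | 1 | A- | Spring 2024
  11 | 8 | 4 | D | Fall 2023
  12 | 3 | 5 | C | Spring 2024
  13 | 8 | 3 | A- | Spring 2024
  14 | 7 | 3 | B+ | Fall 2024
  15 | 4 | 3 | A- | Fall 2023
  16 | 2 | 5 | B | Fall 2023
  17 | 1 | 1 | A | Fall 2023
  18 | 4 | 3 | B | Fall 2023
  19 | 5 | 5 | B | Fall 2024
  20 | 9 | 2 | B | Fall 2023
SELECT name, credits FROM courses WHERE credits >= 3

Execution result:
name | credits
Calculus 201 | 4
Chemistry 101 | 4
Art 101 | 4
History 101 | 3
Physics 201 | 4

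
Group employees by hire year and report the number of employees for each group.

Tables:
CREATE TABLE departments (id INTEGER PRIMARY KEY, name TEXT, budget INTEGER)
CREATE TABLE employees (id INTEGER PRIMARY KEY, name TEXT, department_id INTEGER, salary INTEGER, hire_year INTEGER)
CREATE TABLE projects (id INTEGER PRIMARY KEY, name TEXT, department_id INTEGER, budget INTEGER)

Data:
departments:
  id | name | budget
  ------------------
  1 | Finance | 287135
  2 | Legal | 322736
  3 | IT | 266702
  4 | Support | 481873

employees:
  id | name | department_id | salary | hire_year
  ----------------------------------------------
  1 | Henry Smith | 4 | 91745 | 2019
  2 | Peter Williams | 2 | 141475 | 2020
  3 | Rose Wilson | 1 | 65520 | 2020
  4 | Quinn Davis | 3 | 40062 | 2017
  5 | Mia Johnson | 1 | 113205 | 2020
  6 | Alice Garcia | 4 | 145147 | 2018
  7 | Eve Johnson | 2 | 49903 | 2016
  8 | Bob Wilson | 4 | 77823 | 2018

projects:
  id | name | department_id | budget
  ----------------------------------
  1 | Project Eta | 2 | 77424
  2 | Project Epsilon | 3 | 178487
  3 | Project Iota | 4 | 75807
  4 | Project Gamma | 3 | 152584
SELECT hire_year, COUNT(*) AS n FROM employees GROUP BY hire_year

Execution result:
hire_year | n
2016 | 1
2017 | 1
2018 | 2
2019 | 1
2020 | 3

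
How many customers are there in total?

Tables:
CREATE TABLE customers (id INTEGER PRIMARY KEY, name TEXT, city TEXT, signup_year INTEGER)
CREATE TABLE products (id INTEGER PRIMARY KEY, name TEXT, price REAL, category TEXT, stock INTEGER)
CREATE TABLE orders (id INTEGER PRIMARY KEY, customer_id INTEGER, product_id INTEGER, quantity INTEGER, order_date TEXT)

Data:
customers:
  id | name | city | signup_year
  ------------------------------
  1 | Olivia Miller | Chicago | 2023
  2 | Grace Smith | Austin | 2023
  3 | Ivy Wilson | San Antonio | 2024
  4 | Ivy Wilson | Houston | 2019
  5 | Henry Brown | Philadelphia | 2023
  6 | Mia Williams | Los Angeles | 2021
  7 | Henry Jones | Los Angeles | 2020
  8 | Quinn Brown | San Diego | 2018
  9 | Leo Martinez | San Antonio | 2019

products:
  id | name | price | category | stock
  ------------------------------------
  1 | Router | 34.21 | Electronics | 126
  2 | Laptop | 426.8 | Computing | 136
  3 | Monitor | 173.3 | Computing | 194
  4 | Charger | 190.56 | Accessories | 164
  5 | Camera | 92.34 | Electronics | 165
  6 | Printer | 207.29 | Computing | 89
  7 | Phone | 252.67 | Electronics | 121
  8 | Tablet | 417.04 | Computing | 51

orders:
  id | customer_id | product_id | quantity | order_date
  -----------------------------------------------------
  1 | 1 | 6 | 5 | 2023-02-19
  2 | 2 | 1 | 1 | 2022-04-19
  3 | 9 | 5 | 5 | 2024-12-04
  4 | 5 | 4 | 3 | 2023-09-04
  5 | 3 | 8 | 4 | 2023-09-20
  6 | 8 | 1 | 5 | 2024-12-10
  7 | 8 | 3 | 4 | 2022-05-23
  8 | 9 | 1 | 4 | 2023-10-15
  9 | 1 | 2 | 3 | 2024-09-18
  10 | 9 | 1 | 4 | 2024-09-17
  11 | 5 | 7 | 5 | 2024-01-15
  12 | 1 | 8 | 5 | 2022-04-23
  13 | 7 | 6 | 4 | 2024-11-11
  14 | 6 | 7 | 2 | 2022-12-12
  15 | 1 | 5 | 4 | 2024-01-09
SELECT COUNT(*) FROM customers

Execution result:
9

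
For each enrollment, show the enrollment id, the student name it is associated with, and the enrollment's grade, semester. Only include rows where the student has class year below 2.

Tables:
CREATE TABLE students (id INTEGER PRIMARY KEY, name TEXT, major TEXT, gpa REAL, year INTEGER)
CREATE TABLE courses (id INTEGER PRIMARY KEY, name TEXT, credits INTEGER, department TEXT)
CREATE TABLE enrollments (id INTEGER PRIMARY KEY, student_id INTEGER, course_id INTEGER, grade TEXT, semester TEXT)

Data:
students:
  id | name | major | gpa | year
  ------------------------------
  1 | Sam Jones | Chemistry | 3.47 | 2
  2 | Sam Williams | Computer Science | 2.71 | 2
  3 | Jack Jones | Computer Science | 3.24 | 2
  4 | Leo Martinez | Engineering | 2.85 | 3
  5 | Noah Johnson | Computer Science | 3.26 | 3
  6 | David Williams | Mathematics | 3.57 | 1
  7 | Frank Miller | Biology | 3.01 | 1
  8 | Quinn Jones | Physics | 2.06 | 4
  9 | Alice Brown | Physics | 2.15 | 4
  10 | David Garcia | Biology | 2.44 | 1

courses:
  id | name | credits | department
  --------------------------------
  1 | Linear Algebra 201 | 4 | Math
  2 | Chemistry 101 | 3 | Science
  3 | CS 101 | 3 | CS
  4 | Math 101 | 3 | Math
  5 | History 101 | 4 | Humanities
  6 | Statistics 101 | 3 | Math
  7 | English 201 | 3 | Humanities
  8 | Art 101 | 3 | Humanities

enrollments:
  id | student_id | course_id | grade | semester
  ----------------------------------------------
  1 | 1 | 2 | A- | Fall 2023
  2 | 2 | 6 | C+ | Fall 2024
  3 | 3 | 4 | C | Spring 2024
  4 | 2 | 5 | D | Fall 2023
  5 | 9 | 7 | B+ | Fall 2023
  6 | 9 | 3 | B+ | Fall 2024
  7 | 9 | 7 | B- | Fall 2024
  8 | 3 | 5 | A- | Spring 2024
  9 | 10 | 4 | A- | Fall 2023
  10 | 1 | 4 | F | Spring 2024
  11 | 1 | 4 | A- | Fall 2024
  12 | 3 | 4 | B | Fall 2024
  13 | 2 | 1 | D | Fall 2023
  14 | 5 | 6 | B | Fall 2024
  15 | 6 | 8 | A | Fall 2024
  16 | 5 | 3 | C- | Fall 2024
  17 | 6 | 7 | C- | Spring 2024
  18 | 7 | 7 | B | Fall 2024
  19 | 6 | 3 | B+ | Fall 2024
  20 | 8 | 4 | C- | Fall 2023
SELECT c.id, p.name AS student, c.grade, c.semester FROM enrollments c JOIN students p ON c.student_id = p.id WHERE p.year < 2

Execution result:
id | student | grade | semester
9 | David Garcia | A- | Fall 2023
15 | David Williams | A | Fall 2024
17 | David Williams | C- | Spring 2024
18 | Frank Miller | B | Fall 2024
19 | David Williams | B+ | Fall 2024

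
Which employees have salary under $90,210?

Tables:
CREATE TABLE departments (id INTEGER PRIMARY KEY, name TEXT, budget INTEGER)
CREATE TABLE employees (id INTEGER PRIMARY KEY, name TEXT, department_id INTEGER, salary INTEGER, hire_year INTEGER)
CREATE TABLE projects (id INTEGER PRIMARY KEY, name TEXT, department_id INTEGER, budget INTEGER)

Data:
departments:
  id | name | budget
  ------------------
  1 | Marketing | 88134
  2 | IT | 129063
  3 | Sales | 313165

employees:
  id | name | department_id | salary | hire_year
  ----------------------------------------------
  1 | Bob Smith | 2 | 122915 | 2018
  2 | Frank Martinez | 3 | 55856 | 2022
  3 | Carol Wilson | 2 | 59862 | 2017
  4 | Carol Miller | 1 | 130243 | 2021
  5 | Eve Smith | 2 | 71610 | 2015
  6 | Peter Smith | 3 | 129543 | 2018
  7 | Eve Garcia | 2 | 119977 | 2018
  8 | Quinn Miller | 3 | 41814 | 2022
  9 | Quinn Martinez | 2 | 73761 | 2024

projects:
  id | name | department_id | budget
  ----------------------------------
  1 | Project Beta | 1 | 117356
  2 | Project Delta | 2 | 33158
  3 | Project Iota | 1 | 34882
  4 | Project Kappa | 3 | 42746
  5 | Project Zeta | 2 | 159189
SELECT name, salary FROM employees WHERE salary < 90210

Execution result:
name | salary
Frank Martinez | 55856
Carol Wilson | 59862
Eve Smith | 71610
Quinn Miller | 41814
Quinn Martinez | 73761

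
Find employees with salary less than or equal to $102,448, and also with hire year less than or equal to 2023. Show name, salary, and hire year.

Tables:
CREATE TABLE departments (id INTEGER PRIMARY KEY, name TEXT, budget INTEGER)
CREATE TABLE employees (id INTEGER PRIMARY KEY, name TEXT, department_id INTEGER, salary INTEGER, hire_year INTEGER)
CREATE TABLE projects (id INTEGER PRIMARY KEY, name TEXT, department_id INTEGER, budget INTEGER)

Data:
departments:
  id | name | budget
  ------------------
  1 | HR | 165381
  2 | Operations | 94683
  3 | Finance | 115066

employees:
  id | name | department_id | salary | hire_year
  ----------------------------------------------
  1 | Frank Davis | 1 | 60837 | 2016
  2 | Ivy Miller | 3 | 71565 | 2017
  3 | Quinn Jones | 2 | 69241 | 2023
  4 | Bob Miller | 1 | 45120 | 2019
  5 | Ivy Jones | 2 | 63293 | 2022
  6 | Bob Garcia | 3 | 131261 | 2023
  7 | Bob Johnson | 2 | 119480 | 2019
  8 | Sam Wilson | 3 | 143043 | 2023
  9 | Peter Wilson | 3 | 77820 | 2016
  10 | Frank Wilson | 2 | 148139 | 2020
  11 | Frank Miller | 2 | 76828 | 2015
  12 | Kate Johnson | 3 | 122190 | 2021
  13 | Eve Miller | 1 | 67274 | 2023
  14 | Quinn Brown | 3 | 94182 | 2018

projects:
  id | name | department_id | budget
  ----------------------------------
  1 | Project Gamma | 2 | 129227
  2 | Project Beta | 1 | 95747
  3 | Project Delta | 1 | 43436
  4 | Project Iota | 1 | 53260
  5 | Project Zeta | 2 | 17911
SELECT name, salary, hire_year FROM employees WHERE salary <= 102448 AND hire_year <= 2023

Execution result:
name | salary | hire_year
Frank Davis | 60837 | 2016
Ivy Miller | 71565 | 2017
Quinn Jones | 69241 | 2023
Bob Miller | 45120 | 2019
Ivy Jones | 63293 | 2022
Peter Wilson | 77820 | 2016
Frank Miller | 76828 | 2015
Eve Miller | 67274 | 2023
Quinn Brown | 94182 | 2018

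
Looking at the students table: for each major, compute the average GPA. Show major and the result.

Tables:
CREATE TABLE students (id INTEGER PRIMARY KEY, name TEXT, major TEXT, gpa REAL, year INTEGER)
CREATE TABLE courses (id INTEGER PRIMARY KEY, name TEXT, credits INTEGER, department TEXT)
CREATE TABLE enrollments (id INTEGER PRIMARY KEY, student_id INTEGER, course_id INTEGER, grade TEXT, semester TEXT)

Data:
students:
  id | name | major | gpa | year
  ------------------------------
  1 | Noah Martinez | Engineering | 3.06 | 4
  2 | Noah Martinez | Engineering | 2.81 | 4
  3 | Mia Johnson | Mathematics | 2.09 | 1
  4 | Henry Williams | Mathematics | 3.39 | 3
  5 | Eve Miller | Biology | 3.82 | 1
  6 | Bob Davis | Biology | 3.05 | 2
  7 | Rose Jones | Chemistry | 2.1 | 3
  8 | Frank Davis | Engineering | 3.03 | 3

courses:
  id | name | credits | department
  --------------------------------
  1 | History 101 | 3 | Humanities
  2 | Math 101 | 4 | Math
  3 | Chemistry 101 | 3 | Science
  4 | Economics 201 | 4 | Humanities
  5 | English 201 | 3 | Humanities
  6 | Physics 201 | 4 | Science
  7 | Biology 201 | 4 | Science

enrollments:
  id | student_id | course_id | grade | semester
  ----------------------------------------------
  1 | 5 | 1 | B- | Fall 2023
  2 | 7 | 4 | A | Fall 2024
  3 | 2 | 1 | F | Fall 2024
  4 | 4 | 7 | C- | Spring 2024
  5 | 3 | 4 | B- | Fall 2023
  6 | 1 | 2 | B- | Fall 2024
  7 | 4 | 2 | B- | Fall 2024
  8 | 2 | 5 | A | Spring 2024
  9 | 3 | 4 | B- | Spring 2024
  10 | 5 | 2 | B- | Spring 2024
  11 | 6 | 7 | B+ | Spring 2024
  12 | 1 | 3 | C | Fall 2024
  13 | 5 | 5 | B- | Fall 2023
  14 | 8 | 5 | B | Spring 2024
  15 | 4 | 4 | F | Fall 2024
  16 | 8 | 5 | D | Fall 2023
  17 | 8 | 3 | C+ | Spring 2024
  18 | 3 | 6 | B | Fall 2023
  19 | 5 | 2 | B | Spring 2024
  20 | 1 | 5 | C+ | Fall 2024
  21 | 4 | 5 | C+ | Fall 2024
SELECT major, AVG(gpa) AS avg_gpa FROM students GROUP BY major

Execution result:
major | avg_gpa
Biology | 3.44
Chemistry | 2.10
Engineering | 2.97
Mathematics | 2.74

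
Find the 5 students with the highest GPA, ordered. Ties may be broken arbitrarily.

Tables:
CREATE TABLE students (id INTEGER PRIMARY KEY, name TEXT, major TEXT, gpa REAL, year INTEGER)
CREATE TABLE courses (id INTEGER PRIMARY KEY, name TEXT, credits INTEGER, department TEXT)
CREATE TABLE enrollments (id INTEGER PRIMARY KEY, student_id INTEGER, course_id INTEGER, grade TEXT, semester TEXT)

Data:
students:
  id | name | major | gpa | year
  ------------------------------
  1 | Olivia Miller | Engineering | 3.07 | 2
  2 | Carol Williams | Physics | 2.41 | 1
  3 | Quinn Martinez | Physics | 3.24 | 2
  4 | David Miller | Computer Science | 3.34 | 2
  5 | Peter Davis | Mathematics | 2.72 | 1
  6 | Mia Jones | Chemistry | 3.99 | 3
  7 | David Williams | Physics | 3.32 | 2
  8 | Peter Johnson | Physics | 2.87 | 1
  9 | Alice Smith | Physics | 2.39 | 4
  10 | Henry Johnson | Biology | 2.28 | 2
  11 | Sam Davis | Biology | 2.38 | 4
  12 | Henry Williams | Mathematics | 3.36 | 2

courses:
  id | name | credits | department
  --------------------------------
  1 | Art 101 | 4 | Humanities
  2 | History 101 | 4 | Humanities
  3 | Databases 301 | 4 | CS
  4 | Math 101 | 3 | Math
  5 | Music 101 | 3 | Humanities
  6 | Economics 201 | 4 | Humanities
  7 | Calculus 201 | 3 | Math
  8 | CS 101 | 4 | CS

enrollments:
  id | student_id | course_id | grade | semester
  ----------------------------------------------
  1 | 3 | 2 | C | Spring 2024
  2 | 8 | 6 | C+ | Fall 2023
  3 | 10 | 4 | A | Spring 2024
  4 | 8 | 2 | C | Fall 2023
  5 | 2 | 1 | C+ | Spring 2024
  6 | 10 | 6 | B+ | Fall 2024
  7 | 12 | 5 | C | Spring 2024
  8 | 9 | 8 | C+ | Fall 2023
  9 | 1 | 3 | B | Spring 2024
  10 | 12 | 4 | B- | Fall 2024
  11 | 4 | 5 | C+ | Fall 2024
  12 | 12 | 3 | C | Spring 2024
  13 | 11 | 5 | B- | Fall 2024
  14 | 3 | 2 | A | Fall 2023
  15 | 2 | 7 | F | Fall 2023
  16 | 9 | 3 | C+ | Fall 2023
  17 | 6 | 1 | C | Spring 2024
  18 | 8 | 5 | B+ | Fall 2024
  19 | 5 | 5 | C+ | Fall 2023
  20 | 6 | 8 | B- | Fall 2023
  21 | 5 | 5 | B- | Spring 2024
SELECT name, gpa FROM students ORDER BY gpa DESC LIMIT 5

Execution result:
name | gpa
Mia Jones | 3.99
Henry Williams | 3.36
David Miller | 3.34
David Williams | 3.32
Quinn Martinez | 3.24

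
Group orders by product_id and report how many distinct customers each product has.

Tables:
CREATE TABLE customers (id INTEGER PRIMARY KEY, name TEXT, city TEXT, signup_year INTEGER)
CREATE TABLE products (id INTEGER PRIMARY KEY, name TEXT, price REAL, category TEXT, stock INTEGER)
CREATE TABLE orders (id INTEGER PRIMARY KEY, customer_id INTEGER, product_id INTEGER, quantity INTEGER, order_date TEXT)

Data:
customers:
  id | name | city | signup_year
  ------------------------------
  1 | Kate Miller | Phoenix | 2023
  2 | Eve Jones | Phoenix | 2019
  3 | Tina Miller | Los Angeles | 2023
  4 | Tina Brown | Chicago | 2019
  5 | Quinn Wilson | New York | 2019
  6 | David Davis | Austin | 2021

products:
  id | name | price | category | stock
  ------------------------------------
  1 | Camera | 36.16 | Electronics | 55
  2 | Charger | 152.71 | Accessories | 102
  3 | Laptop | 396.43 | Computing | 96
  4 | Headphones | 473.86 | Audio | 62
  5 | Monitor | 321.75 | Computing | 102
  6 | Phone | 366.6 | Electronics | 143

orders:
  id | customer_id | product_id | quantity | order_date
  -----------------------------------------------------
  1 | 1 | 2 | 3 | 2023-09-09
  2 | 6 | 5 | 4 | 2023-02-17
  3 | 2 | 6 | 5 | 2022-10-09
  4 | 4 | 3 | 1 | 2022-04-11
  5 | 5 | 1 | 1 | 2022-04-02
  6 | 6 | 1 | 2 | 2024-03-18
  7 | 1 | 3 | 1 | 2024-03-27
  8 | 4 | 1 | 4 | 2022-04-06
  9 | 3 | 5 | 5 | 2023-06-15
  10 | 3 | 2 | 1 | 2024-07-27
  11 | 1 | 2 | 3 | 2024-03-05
SELECT product_id, COUNT(DISTINCT customer_id) AS distinct_customer_count FROM orders GROUP BY product_id

Execution result:
product_id | distinct_customer_count
1 | 3
2 | 2
3 | 2
5 | 2
6 | 1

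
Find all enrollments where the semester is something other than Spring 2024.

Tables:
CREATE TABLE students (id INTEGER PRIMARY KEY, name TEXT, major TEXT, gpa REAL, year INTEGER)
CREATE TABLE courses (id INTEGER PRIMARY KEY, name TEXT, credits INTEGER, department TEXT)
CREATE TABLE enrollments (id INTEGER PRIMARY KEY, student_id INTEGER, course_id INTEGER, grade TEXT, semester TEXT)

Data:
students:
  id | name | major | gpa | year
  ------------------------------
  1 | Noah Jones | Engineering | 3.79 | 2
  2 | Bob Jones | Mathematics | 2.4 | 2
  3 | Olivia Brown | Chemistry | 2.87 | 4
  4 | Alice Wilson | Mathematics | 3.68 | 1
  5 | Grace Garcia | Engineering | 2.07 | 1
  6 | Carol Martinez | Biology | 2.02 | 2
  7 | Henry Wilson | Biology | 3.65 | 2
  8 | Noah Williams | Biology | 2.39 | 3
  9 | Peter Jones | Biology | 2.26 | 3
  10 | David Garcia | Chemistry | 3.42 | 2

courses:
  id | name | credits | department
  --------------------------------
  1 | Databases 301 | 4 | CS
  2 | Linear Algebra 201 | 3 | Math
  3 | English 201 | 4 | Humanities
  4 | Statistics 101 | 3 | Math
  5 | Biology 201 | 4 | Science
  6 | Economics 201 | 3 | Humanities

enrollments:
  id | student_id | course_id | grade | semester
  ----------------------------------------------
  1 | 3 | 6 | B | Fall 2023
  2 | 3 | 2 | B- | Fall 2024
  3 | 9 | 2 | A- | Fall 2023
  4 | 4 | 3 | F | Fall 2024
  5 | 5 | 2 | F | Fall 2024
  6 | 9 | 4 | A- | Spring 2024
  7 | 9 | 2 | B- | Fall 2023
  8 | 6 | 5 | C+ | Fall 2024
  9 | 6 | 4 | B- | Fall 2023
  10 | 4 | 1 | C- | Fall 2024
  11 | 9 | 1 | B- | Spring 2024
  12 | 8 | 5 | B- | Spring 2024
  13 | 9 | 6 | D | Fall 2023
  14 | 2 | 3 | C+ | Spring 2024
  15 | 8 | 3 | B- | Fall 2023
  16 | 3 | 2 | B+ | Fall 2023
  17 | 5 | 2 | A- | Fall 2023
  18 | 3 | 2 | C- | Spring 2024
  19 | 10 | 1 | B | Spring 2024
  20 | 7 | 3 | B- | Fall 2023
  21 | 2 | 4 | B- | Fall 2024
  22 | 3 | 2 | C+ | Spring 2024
SELECT id, semester FROM enrollments WHERE semester <> 'Spring 2024'

Execution result:
id | semester
1 | Fall 2023
2 | Fall 2024
3 | Fall 2023
4 | Fall 2024
5 | Fall 2024
7 | Fall 2023
8 | Fall 2024
9 | Fall 2023
10 | Fall 2024
13 | Fall 2023
15 | Fall 2023
16 | Fall 2023
17 | Fall 2023
20 | Fall 2023
21 | Fall 2024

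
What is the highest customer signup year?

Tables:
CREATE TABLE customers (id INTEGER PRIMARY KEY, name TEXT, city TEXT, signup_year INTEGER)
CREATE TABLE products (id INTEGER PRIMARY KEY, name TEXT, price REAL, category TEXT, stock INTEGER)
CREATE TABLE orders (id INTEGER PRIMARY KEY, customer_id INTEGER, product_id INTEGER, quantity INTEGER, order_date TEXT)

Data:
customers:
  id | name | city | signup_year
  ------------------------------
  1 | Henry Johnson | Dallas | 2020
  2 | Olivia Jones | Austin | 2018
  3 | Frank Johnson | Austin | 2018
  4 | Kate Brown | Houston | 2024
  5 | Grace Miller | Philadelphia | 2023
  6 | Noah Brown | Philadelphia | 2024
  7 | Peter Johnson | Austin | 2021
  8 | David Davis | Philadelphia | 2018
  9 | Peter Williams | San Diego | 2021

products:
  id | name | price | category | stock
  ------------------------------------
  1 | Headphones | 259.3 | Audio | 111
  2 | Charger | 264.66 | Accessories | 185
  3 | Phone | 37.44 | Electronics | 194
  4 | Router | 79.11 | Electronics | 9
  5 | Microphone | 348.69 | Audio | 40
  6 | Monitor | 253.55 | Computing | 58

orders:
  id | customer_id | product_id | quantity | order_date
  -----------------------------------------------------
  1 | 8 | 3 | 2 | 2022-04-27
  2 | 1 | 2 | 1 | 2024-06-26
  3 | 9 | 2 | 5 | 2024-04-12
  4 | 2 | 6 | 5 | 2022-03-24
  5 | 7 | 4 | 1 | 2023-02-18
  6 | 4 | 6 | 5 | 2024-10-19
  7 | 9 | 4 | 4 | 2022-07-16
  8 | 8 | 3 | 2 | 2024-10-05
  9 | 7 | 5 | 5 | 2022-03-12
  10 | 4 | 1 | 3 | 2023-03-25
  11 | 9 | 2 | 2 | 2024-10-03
SELECT MAX(signup_year) FROM customers

Execution result:
2024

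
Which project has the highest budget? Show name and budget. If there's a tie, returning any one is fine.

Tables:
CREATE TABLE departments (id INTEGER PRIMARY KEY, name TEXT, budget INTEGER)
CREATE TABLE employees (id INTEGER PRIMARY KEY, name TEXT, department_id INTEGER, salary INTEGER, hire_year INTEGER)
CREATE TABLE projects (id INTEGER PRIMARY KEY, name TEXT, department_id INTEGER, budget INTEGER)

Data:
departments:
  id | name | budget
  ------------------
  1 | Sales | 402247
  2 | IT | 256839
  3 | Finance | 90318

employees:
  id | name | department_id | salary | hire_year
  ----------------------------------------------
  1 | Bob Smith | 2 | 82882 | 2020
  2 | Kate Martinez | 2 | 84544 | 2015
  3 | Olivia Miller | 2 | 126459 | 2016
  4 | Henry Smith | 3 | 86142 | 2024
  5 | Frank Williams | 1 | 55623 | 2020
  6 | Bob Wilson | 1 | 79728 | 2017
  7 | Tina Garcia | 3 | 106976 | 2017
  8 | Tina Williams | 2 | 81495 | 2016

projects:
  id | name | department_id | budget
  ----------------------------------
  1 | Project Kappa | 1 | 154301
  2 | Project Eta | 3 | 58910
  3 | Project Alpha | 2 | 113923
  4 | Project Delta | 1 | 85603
SELECT name, budget FROM projects ORDER BY budget DESC LIMIT 1

Execution result:
name | budget
Project Kappa | 154301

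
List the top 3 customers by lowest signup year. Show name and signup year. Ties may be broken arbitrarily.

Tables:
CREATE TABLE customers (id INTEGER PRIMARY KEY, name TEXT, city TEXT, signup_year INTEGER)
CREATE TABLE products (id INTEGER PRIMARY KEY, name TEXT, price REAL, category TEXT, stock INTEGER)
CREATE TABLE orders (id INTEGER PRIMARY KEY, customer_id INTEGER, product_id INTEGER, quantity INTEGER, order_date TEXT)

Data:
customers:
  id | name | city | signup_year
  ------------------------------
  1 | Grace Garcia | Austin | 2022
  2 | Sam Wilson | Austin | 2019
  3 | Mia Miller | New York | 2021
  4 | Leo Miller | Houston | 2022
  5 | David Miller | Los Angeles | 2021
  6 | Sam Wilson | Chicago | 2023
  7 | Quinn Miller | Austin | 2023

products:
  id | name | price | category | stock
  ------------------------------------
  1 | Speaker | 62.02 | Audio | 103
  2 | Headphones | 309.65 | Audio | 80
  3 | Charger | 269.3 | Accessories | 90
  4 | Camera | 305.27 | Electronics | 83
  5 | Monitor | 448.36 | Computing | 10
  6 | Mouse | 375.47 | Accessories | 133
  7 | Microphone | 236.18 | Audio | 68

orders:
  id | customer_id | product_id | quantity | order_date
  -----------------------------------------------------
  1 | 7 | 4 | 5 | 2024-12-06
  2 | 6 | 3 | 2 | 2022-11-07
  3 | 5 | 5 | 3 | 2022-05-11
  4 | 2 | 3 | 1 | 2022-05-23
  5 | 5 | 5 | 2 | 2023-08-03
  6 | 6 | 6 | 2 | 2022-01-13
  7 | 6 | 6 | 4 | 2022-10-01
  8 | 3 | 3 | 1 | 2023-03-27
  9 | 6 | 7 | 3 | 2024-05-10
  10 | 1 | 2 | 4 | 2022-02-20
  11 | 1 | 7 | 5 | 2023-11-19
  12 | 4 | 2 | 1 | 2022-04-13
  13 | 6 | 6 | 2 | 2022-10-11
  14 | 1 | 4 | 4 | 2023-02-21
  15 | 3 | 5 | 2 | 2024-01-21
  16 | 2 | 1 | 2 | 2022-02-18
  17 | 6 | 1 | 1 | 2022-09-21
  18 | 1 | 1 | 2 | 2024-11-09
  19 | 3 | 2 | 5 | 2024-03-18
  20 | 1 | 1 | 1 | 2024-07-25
SELECT name, signup_year FROM customers ORDER BY signup_year ASC LIMIT 3

Execution result:
name | signup_year
Sam Wilson | 2019
Mia Miller | 2021
David Miller | 2021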